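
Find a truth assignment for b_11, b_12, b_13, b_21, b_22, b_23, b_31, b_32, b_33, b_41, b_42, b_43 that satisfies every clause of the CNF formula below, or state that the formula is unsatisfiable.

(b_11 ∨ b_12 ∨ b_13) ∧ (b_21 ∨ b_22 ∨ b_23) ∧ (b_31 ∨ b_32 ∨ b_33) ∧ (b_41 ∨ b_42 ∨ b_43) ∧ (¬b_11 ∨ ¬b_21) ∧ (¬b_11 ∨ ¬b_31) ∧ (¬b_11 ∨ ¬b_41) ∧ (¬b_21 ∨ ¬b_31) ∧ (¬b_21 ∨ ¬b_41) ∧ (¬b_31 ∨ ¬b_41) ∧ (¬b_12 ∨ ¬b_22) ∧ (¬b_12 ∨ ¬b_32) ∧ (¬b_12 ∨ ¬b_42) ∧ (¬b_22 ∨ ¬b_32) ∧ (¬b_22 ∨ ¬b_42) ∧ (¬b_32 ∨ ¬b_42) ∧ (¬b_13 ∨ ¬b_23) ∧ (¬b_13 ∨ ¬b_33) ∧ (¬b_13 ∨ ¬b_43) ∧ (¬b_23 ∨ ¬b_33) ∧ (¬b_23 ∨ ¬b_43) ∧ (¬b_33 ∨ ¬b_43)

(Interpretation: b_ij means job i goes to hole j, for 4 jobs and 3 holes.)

UNSATISFIABLE

Try b_11 = False.
Try b_12 = True.
From the singleton clause (¬b_22), b_22 = False.
From the singleton clause (¬b_32), b_32 = False.
From the singleton clause (¬b_42), b_42 = False.
Try b_21 = True.
From the singleton clause (¬b_31), b_31 = False.
From the singleton clause (b_33), b_33 = True.
From the singleton clause (¬b_41), b_41 = False.
From the singleton clause (b_43), b_43 = True.
Now (¬b_43) is unsatisfied and unit — conflict.
Undo b_21 and try b_21 = False.
From the singleton clause (b_23), b_23 = True.
From the singleton clause (¬b_13), b_13 = False.
From the singleton clause (¬b_33), b_33 = False.
From the singleton clause (b_31), b_31 = True.
From the singleton clause (¬b_41), b_41 = False.
From the singleton clause (b_43), b_43 = True.
Now (¬b_43) is unsatisfied and unit — conflict.
Either choice for b_21 ends in contradiction.
Undo b_12 and try b_12 = False.
From the singleton clause (b_13), b_13 = True.
From the singleton clause (¬b_23), b_23 = False.
From the singleton clause (¬b_33), b_33 = False.
From the singleton clause (¬b_43), b_43 = False.
Try b_21 = True.
From the singleton clause (¬b_31), b_31 = False.
From the singleton clause (b_32), b_32 = True.
From the singleton clause (¬b_41), b_41 = False.
From the singleton clause (b_42), b_42 = True.
Now (¬b_42) is unsatisfied and unit — conflict.
Undo b_21 and try b_21 = False.
From the singleton clause (b_22), b_22 = True.
From the singleton clause (¬b_32), b_32 = False.
From the singleton clause (b_31), b_31 = True.
From the singleton clause (¬b_41), b_41 = False.
From the singleton clause (b_42), b_42 = True.
Now (¬b_42) is unsatisfied and unit — conflict.
Either choice for b_21 ends in contradiction.
Either choice for b_12 ends in contradiction.
Undo b_11 and try b_11 = True.
From the singleton clause (¬b_21), b_21 = False.
From the singleton clause (¬b_31), b_31 = False.
From the singleton clause (¬b_41), b_41 = False.
Try b_22 = True.
From the singleton clause (¬b_12), b_12 = False.
From the singleton clause (¬b_32), b_32 = False.
From the singleton clause (b_33), b_33 = True.
From the singleton clause (¬b_42), b_42 = False.
From the singleton clause (b_43), b_43 = True.
Now (¬b_43) is unsatisfied and unit — conflict.
Undo b_22 and try b_22 = False.
From the singleton clause (b_23), b_23 = True.
From the singleton clause (¬b_13), b_13 = False.
From the singleton clause (¬b_33), b_33 = False.
From the singleton clause (b_32), b_32 = True.
From the singleton clause (¬b_12), b_12 = False.
From the singleton clause (¬b_42), b_42 = False.
From the singleton clause (b_43), b_43 = True.
Now (¬b_43) is unsatisfied and unit — conflict.
Either choice for b_22 ends in contradiction.
Either choice for b_11 ends in contradiction.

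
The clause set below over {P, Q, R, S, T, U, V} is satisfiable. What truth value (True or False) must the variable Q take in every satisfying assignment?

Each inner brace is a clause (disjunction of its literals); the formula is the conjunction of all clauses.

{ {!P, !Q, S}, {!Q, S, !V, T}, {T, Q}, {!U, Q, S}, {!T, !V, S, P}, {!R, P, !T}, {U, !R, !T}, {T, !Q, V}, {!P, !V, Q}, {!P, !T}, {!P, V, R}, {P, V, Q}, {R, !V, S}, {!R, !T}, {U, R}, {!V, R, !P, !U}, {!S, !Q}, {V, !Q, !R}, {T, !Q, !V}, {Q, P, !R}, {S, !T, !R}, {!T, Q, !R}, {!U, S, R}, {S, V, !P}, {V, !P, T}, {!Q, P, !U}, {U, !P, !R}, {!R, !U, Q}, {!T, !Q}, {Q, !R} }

False

Suppose Q = true.
From the singleton clause (!S), S = false.
From the singleton clause (!P), P = false.
From the singleton clause (!U), U = false.
From the singleton clause (R), R = true.
From the singleton clause (!T), T = false.
From the singleton clause (!V), V = false.
But (V) is also a unit clause — contradiction.
So every satisfying assignment has Q = False.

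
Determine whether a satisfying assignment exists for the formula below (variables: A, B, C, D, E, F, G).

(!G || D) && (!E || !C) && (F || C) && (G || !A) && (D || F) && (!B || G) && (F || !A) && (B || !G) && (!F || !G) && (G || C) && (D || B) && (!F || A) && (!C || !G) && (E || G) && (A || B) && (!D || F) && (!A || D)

No, unsatisfiable

Case G = false:
From the singleton clause (!A), A = false.
From the singleton clause (!B), B = false.
That conflicts with the unit clause (B).
So G must be the other value — set G = true.
From the singleton clause (D), D = true.
From the singleton clause (B), B = true.
From the singleton clause (!F), F = false.
That conflicts with the unit clause (F).
Either choice for G ends in contradiction.
No assignment satisfies every clause.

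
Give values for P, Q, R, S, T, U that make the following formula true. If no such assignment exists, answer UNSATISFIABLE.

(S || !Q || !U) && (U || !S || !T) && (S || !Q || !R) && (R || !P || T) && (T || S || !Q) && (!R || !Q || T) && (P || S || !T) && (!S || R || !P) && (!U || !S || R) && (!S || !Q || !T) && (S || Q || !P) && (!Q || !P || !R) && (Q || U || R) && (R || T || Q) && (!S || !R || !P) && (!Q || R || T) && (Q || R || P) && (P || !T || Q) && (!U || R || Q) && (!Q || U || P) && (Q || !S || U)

Suppose S = false.
Suppose Q = false.
(!P) alone gives P = false.
(!T) alone gives T = false.
(R) alone gives R = true.
Every clause is now satisfied; U is unconstrained.

P=false; Q=false; R=true; S=false; T=false; U=false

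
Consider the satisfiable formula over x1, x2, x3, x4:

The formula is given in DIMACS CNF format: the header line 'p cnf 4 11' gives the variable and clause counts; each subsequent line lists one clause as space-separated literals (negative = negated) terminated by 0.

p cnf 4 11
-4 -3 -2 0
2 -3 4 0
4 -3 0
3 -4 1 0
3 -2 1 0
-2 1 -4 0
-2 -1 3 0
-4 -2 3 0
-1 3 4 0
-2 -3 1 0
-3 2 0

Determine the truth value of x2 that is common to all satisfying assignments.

False

Suppose x2 = True.
Case x4 = False:
(¬x3) alone gives x3 = False.
(x1) alone gives x1 = True.
But (¬x1) is also a unit clause — contradiction.
Backtrack on x4: now try x4 = True.
(¬x3) alone gives x3 = False.
But (x3) is also a unit clause — contradiction.
Both values of x4 lead to a conflict.
So every satisfying assignment has x2 = False.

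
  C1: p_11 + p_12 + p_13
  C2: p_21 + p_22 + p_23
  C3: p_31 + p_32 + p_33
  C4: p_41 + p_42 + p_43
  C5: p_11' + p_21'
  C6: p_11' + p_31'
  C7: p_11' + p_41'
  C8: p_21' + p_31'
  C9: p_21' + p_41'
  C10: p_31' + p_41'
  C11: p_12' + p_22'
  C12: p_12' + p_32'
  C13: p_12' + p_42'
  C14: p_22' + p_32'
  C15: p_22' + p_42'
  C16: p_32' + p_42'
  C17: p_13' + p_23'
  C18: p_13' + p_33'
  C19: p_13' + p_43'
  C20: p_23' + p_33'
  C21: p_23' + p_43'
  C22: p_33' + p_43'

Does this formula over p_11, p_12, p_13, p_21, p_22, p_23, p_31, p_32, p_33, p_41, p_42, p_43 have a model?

No, unsatisfiable

Suppose p_11 = 0.
Suppose p_12 = 1.
(p_22') alone gives p_22 = 0.
(p_32') alone gives p_32 = 0.
(p_42') alone gives p_42 = 0.
Suppose p_21 = 1.
(p_31') alone gives p_31 = 0.
(p_33) alone gives p_33 = 1.
(p_41') alone gives p_41 = 0.
(p_43) alone gives p_43 = 1.
Now (p_43') is unsatisfied and unit — conflict.
That branch fails; take p_21 = 0 instead.
(p_23) alone gives p_23 = 1.
(p_13') alone gives p_13 = 0.
(p_33') alone gives p_33 = 0.
(p_31) alone gives p_31 = 1.
(p_41') alone gives p_41 = 0.
(p_43) alone gives p_43 = 1.
Now (p_43') is unsatisfied and unit — conflict.
Both values of p_21 lead to a conflict.
That branch fails; take p_12 = 0 instead.
(p_13) alone gives p_13 = 1.
(p_23') alone gives p_23 = 0.
(p_33') alone gives p_33 = 0.
(p_43') alone gives p_43 = 0.
Suppose p_21 = 1.
(p_31') alone gives p_31 = 0.
(p_32) alone gives p_32 = 1.
(p_41') alone gives p_41 = 0.
(p_42) alone gives p_42 = 1.
Now (p_42') is unsatisfied and unit — conflict.
That branch fails; take p_21 = 0 instead.
(p_22) alone gives p_22 = 1.
(p_32') alone gives p_32 = 0.
(p_31) alone gives p_31 = 1.
(p_41') alone gives p_41 = 0.
(p_42) alone gives p_42 = 1.
Now (p_42') is unsatisfied and unit — conflict.
Both values of p_21 lead to a conflict.
Both values of p_12 lead to a conflict.
That branch fails; take p_11 = 1 instead.
(p_21') alone gives p_21 = 0.
(p_31') alone gives p_31 = 0.
(p_41') alone gives p_41 = 0.
Suppose p_22 = 1.
(p_12') alone gives p_12 = 0.
(p_32') alone gives p_32 = 0.
(p_33) alone gives p_33 = 1.
(p_42') alone gives p_42 = 0.
(p_43) alone gives p_43 = 1.
Now (p_43') is unsatisfied and unit — conflict.
That branch fails; take p_22 = 0 instead.
(p_23) alone gives p_23 = 1.
(p_13') alone gives p_13 = 0.
(p_33') alone gives p_33 = 0.
(p_32) alone gives p_32 = 1.
(p_12') alone gives p_12 = 0.
(p_42') alone gives p_42 = 0.
(p_43) alone gives p_43 = 1.
Now (p_43') is unsatisfied and unit — conflict.
Both values of p_22 lead to a conflict.
Both values of p_11 lead to a conflict.
No assignment satisfies every clause.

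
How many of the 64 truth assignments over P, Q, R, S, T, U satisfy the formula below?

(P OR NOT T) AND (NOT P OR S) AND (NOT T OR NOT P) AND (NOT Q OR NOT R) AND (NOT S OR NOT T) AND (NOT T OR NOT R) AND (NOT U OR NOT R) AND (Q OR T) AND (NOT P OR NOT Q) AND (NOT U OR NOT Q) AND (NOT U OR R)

There are 2^6 = 64 truth assignments over (P, Q, R, S, T, U).
Split on U. With U = true, the clauses containing U are satisfied and NOT U drops from the rest; 0 of the 2^5 = 32 assignments to the other variables satisfy what remains.
With U = false, by the same count on the reduced clause set, 2 assignments work.
Total: 0 + 2 = 2.

2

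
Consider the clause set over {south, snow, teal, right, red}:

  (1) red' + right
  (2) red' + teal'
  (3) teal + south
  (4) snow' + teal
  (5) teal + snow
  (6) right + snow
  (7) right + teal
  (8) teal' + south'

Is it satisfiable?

Case red = 0:
Case teal = 1:
From the singleton clause (south'), south = 0.
Case right = 1:
All clauses hold; snow can take either value.
A satisfying assignment: south: 0, snow: 1, teal: 1, right: 1, red: 0.

Satisfiable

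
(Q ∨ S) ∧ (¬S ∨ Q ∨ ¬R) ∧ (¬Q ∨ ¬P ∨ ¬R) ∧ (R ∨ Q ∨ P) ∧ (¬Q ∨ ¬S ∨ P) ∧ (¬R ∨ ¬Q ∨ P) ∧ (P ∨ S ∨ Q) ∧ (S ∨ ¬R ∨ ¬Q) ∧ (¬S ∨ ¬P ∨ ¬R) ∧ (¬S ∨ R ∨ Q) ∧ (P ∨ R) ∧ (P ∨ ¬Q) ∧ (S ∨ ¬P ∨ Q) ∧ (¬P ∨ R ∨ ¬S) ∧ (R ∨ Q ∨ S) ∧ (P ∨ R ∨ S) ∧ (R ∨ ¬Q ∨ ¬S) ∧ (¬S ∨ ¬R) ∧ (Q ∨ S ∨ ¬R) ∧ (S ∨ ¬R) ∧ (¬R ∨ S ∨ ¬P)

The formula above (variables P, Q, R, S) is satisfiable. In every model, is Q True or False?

Suppose Q = False.
From the singleton clause (S), S = True.
From the singleton clause (¬R), R = False.
That conflicts with the unit clause (R).
So every satisfying assignment has Q = True.

True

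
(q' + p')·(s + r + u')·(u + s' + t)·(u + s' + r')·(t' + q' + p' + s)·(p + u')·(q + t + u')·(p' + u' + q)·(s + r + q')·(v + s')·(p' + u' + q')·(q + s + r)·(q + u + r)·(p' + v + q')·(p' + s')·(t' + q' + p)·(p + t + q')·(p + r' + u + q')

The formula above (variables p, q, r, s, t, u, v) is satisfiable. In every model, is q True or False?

False

Suppose q = 1.
From the singleton clause (p'), p = 0.
From the singleton clause (u'), u = 0.
From the singleton clause (t'), t = 0.
That conflicts with the unit clause (t).
So every satisfying assignment has q = False.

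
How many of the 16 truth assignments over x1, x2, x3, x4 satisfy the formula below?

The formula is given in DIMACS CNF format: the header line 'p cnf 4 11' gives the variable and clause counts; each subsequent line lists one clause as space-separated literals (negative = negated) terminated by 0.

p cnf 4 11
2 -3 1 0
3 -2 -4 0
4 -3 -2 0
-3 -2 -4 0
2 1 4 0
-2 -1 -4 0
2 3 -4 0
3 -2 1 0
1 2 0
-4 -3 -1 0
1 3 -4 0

There are 2^4 = 16 truth assignments over (x1, x2, x3, x4).
Check each against the 11 clauses (columns in the order x1, x2, x3, x4):
  F F F F  ✗ fails (x2 ∨ x1 ∨ x4)
  F F F T  ✗ fails (x2 ∨ x3 ∨ ¬x4)
  F F T F  ✗ fails (x2 ∨ ¬x3 ∨ x1)
  F F T T  ✗ fails (x2 ∨ ¬x3 ∨ x1)
  F T F F  ✗ fails (x3 ∨ ¬x2 ∨ x1)
  F T F T  ✗ fails (x3 ∨ ¬x2 ∨ ¬x4)
  F T T F  ✗ fails (x4 ∨ ¬x3 ∨ ¬x2)
  F T T T  ✗ fails (¬x3 ∨ ¬x2 ∨ ¬x4)
  T F F F  ✓ satisfies all
  T F F T  ✗ fails (x2 ∨ x3 ∨ ¬x4)
  T F T F  ✓ satisfies all
  T F T T  ✗ fails (¬x4 ∨ ¬x3 ∨ ¬x1)
  T T F F  ✓ satisfies all
  T T F T  ✗ fails (x3 ∨ ¬x2 ∨ ¬x4)
  T T T F  ✗ fails (x4 ∨ ¬x3 ∨ ¬x2)
  T T T T  ✗ fails (¬x3 ∨ ¬x2 ∨ ¬x4)
3 of the 16 rows are models.

3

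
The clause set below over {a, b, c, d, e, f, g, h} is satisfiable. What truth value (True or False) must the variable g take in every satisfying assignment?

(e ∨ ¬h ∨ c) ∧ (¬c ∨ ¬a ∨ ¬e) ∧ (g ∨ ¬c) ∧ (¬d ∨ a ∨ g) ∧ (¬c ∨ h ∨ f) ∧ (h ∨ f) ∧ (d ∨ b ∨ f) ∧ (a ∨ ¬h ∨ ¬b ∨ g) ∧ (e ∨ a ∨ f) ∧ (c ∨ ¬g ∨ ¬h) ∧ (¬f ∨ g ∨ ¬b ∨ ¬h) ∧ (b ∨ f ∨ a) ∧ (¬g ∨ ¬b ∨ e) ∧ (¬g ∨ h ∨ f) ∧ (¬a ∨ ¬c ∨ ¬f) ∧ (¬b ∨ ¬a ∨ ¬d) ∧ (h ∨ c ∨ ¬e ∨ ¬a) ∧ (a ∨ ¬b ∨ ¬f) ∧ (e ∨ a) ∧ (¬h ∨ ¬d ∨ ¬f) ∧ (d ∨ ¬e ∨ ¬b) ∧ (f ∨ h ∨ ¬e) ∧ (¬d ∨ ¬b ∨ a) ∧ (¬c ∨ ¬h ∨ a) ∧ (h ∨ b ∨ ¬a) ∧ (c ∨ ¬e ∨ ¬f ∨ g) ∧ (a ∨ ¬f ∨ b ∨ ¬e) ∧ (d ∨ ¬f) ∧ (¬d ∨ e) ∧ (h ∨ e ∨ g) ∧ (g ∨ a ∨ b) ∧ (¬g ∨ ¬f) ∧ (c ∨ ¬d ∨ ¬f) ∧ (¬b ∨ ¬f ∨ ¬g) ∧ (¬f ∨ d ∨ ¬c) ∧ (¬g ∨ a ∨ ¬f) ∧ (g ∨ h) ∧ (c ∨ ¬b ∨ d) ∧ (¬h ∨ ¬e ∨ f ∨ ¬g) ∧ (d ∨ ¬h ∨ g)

False

Suppose g = True.
(¬f) alone gives f = False.
(h) alone gives h = True.
(c) alone gives c = True.
(a) alone gives a = True.
(¬e) alone gives e = False.
(¬b) alone gives b = False.
(d) alone gives d = True.
But (¬d) is also a unit clause — contradiction.
So every satisfying assignment has g = False.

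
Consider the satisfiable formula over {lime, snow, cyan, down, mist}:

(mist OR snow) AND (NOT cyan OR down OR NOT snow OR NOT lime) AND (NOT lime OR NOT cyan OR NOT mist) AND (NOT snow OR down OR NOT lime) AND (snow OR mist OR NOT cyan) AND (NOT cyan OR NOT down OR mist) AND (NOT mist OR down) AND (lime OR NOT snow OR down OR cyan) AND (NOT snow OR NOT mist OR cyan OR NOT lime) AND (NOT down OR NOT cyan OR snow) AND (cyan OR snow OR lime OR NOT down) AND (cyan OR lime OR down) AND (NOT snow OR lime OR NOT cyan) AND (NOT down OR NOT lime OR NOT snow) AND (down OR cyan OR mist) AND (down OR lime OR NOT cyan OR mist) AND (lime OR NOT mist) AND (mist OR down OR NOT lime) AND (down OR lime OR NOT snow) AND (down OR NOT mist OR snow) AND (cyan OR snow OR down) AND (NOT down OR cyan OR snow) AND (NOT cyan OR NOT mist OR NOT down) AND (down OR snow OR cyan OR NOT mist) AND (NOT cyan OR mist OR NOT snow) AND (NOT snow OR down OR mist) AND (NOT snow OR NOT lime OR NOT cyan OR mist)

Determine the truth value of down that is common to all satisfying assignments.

Suppose down = false.
(NOT mist) alone gives mist = false.
(snow) alone gives snow = true.
Now (NOT snow) is unsatisfied and unit — conflict.
So every satisfying assignment has down = True.

True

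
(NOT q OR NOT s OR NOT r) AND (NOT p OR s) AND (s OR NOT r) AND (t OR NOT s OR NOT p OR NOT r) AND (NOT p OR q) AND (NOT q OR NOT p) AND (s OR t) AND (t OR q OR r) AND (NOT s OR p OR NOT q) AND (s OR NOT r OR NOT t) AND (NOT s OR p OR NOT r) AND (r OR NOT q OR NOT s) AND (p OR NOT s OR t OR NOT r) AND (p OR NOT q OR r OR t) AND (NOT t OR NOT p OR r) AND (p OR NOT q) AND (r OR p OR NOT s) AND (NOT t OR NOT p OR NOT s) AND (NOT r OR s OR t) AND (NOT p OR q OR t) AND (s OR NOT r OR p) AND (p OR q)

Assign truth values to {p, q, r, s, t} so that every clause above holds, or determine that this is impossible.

UNSATISFIABLE

Try p = false.
From the singleton clause (NOT q), q = false.
But (q) is also a unit clause — contradiction.
That branch fails; take p = true instead.
From the singleton clause (s), s = true.
From the singleton clause (q), q = true.
But (NOT q) is also a unit clause — contradiction.
Both values of p lead to a conflict.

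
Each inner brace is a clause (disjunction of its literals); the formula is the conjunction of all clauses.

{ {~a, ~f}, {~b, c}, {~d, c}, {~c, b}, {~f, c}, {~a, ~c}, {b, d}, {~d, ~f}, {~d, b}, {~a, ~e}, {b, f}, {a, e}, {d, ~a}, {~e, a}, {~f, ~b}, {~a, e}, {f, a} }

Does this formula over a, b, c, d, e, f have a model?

Unsatisfiable

Case a = 0:
(e) alone gives e = 1.
Now (~e) is unsatisfied and unit — conflict.
That branch fails; take a = 1 instead.
(~f) alone gives f = 0.
(~c) alone gives c = 0.
(~b) alone gives b = 0.
Now (b) is unsatisfied and unit — conflict.
Neither a = 1 nor a = 0 works.
No assignment satisfies every clause.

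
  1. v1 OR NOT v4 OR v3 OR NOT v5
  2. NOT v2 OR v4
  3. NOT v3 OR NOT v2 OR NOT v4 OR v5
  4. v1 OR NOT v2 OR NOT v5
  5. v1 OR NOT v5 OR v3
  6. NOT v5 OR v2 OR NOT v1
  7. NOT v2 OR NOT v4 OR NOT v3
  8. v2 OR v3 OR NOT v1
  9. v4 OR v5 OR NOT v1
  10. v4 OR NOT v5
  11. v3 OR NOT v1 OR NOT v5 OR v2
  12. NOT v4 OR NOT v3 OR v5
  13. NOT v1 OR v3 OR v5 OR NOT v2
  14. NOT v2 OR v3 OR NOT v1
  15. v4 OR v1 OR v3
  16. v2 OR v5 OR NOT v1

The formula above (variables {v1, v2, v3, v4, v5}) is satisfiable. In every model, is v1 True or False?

False

Suppose v1 = true.
Case v2 = false:
(NOT v5) alone gives v5 = false.
Now (v5) is unsatisfied and unit — conflict.
Backtrack on v2: now try v2 = true.
(v4) alone gives v4 = true.
(NOT v3) alone gives v3 = false.
Now (v3) is unsatisfied and unit — conflict.
Neither v2 = true nor v2 = false works.
So every satisfying assignment has v1 = False.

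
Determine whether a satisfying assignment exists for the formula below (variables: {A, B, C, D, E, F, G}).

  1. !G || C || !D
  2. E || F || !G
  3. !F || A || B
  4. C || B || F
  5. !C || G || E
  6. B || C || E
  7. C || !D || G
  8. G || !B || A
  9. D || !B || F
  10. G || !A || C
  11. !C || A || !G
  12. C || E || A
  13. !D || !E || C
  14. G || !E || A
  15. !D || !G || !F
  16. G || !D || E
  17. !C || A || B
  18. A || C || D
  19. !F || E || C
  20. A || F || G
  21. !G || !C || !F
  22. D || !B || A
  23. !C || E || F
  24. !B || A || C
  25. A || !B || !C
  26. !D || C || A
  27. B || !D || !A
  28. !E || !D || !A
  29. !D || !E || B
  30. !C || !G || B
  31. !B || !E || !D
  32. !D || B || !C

Satisfiable

Case G = false:
Case C = true:
The clause (E) is unit, so E = true.
The clause (A) is unit, so A = true.
The clause (!D) is unit, so D = false.
Case B = false:
No clause remains; F is free.
A satisfying assignment: A: true; B: false; C: true; D: false; E: true; F: false; G: false.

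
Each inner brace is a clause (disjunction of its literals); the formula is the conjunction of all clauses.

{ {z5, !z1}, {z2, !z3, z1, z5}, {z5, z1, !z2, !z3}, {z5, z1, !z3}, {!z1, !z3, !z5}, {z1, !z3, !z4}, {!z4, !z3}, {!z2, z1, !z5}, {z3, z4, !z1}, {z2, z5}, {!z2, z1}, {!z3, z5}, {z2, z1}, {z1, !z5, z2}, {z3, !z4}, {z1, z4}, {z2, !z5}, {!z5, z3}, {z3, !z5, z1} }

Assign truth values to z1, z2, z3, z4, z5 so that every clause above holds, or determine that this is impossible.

Branch on z5: set z5 = true.
The clause (z2) is unit, so z2 = true.
The clause (z1) is unit, so z1 = true.
The clause (!z3) is unit, so z3 = false.
But (z3) is also a unit clause — contradiction.
So z5 must be the other value — set z5 = false.
The clause (!z1) is unit, so z1 = false.
The clause (!z3) is unit, so z3 = false.
The clause (z2) is unit, so z2 = true.
But (!z2) is also a unit clause — contradiction.
Both values of z5 lead to a conflict.

UNSATISFIABLE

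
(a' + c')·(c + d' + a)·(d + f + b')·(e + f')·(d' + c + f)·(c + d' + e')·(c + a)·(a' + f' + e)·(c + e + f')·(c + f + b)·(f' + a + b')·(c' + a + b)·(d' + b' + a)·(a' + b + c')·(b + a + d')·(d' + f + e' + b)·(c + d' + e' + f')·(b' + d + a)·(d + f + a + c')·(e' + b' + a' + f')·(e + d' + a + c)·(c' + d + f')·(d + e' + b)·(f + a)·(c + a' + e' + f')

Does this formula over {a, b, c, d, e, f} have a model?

Suppose a = 0.
(c) alone gives c = 1.
(b) alone gives b = 1.
(f') alone gives f = 0.
That conflicts with the unit clause (f).
That branch fails; take a = 1 instead.
(c') alone gives c = 0.
Suppose e = 1.
(d') alone gives d = 0.
(b) alone gives b = 1.
(f) alone gives f = 1.
That conflicts with the unit clause (f').
That branch fails; take e = 0 instead.
(f') alone gives f = 0.
(d') alone gives d = 0.
(b') alone gives b = 0.
That conflicts with the unit clause (b).
Both values of e lead to a conflict.
Both values of a lead to a conflict.
No assignment satisfies every clause.

No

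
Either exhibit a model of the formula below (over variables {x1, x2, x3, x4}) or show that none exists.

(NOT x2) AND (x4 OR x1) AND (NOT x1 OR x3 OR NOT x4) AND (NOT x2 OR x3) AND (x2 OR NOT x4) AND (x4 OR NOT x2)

x1 ↦ true, x2 ↦ false, x3 ↦ false, x4 ↦ false

Unit clause (NOT x2) forces x2 = false.
Unit clause (NOT x4) forces x4 = false.
Unit clause (x1) forces x1 = true.
All clauses hold; x3 can take either value.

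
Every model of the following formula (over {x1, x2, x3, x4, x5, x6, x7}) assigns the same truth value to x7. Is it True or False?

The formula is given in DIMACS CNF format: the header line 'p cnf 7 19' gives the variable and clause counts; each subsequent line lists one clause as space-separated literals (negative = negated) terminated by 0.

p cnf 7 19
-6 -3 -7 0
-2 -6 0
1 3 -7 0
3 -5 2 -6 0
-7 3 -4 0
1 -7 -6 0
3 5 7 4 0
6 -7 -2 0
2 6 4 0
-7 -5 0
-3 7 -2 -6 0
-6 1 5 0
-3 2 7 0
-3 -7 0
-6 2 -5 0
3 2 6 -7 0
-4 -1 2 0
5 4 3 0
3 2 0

False

Suppose x7 = True.
Unit clause (¬x5) forces x5 = False.
Unit clause (¬x3) forces x3 = False.
Unit clause (x1) forces x1 = True.
Unit clause (¬x4) forces x4 = False.
But (x4) is also a unit clause — contradiction.
So every satisfying assignment has x7 = False.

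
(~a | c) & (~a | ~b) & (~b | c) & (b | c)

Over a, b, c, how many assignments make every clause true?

There are 2^3 = 8 truth assignments over (a, b, c).
Check each against the 4 clauses (columns in the order a, b, c):
  F F F  ✗ fails (b | c)
  F F T  ✓ satisfies all
  F T F  ✗ fails (~b | c)
  F T T  ✓ satisfies all
  T F F  ✗ fails (~a | c)
  T F T  ✓ satisfies all
  T T F  ✗ fails (~a | c)
  T T T  ✗ fails (~a | ~b)
3 of the 8 rows are models.

3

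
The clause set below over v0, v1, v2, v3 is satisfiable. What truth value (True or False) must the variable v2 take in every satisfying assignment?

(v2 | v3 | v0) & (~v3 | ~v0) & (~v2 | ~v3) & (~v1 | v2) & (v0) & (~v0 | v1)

True

Suppose v2 = 0.
The clause (~v1) is unit, so v1 = 0.
The clause (v0) is unit, so v0 = 1.
That conflicts with the unit clause (~v0).
So every satisfying assignment has v2 = True.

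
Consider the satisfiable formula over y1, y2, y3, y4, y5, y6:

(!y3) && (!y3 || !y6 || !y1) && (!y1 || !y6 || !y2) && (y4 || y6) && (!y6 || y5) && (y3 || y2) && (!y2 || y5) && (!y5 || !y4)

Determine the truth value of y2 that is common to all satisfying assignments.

Suppose y2 = false.
From the singleton clause (!y3), y3 = false.
That conflicts with the unit clause (y3).
So every satisfying assignment has y2 = True.

True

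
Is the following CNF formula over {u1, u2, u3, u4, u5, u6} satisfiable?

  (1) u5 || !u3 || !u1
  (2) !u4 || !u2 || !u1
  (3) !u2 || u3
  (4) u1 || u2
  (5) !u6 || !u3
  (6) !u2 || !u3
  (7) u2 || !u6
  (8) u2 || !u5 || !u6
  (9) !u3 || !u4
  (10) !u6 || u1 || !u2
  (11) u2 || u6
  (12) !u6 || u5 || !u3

No, unsatisfiable

Try u2 = false.
(u1) alone gives u1 = true.
(!u6) alone gives u6 = false.
That conflicts with the unit clause (u6).
Backtrack on u2: now try u2 = true.
(u3) alone gives u3 = true.
That conflicts with the unit clause (!u3).
Neither u2 = true nor u2 = false works.
No assignment satisfies every clause.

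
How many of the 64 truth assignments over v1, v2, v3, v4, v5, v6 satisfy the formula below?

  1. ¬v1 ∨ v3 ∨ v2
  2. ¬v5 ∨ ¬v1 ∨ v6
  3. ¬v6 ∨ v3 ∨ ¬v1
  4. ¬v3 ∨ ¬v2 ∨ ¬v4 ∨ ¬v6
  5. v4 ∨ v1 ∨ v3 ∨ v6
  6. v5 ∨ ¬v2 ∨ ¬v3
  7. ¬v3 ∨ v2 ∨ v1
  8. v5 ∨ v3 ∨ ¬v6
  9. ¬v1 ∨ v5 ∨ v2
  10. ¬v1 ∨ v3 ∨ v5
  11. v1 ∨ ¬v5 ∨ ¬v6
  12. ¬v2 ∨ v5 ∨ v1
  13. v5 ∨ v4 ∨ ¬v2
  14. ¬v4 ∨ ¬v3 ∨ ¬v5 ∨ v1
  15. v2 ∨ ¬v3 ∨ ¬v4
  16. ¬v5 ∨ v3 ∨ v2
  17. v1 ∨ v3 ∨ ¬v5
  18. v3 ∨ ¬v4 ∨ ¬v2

4

There are 2^6 = 64 truth assignments over (v1, v2, v3, v4, v5, v6).
Split on v2. With v2 = True, the clauses containing v2 are satisfied and ¬v2 drops from the rest; 2 of the 2^5 = 32 assignments to the other variables satisfy what remains.
With v2 = False, by the same count on the reduced clause set, 2 assignments work.
Total: 2 + 2 = 4.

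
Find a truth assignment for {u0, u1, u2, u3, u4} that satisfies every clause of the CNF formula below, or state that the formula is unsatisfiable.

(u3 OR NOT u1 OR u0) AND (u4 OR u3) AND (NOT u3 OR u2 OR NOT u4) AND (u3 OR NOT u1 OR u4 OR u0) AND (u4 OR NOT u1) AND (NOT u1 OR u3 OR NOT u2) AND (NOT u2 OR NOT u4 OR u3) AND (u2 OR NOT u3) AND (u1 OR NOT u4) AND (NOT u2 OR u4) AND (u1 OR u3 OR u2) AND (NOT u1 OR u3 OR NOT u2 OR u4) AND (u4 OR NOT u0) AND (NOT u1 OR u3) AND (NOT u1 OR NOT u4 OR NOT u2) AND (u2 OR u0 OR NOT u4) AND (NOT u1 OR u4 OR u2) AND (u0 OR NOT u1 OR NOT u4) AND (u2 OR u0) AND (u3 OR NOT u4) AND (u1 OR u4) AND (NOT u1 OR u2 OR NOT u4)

Case u4 = true:
(u1) alone gives u1 = true.
(u3) alone gives u3 = true.
(u2) alone gives u2 = true.
Now (NOT u2) is unsatisfied and unit — conflict.
Undo u4 and try u4 = false.
(u3) alone gives u3 = true.
(NOT u1) alone gives u1 = false.
Now (u1) is unsatisfied and unit — conflict.
Both values of u4 lead to a conflict.

UNSATISFIABLE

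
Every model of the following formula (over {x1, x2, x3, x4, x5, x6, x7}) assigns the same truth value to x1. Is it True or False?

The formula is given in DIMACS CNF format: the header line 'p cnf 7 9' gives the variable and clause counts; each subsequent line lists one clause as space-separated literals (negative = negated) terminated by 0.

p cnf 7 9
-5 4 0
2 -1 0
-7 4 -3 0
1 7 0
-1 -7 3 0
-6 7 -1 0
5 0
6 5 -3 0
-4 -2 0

False

Suppose x1 = True.
The clause (x2) is unit, so x2 = True.
The clause (x5) is unit, so x5 = True.
The clause (x4) is unit, so x4 = True.
That conflicts with the unit clause (¬x4).
So every satisfying assignment has x1 = False.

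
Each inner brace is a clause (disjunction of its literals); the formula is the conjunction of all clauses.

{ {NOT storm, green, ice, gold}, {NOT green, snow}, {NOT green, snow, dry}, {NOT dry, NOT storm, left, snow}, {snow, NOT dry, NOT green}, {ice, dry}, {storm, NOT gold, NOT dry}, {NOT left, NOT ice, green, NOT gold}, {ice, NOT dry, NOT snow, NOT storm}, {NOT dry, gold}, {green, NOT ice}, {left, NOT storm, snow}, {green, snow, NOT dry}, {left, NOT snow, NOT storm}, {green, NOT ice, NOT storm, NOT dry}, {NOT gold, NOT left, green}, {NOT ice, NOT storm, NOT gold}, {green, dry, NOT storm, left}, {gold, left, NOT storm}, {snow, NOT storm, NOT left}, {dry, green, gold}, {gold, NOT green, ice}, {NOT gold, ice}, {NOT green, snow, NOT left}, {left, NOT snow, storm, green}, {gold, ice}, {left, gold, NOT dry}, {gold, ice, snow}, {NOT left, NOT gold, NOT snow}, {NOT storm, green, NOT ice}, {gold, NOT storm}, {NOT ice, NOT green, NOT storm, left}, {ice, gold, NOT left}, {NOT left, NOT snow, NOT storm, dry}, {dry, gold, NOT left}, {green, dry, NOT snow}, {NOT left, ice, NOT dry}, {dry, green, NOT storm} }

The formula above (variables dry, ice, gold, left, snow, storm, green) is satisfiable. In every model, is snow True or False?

Suppose snow = false.
(NOT green) alone gives green = false.
(NOT ice) alone gives ice = false.
(dry) alone gives dry = true.
Now (NOT dry) is unsatisfied and unit — conflict.
So every satisfying assignment has snow = True.

True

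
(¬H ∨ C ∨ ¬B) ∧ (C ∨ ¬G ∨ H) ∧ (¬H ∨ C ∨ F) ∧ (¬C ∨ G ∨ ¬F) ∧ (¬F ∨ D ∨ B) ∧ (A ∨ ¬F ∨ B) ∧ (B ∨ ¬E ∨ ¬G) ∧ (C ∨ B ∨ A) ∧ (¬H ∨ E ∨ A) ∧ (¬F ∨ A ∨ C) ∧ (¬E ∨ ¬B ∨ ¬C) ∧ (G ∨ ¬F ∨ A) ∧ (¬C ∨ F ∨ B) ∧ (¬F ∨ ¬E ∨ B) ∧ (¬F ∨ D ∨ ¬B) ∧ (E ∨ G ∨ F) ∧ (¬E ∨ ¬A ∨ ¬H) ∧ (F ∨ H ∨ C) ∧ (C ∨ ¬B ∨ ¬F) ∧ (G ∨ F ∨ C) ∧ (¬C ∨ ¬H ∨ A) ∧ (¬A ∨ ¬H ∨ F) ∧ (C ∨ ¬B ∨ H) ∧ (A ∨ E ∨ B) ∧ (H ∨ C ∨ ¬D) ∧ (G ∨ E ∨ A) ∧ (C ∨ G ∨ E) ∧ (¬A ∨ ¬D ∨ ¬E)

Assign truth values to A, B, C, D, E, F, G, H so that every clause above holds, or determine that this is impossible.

A=True,  B=False,  C=True,  D=True,  E=False,  F=True,  G=True,  H=True

Try H = True.
Try C = True.
Unit clause (A) forces A = True.
Unit clause (¬E) forces E = False.
Unit clause (F) forces F = True.
Unit clause (G) forces G = True.
Try D = True.
Every clause is now satisfied; B is unconstrained.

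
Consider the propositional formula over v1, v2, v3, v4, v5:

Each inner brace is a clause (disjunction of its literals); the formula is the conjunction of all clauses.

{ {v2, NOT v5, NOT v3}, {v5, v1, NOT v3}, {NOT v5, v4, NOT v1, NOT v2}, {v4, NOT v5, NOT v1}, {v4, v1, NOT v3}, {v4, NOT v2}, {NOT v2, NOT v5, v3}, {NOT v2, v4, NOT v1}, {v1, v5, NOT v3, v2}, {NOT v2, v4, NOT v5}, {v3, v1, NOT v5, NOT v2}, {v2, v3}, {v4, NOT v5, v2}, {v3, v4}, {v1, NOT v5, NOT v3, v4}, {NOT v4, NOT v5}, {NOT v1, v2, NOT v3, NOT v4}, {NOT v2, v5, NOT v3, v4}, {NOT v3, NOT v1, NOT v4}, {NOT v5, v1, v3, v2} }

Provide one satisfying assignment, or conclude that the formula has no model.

v1 ↦ true, v2 ↦ false, v3 ↦ true, v4 ↦ false, v5 ↦ false

Branch on v4: set v4 = false.
From the singleton clause (NOT v2), v2 = false.
From the singleton clause (v3), v3 = true.
From the singleton clause (NOT v5), v5 = false.
From the singleton clause (v1), v1 = true.
Every clause now holds.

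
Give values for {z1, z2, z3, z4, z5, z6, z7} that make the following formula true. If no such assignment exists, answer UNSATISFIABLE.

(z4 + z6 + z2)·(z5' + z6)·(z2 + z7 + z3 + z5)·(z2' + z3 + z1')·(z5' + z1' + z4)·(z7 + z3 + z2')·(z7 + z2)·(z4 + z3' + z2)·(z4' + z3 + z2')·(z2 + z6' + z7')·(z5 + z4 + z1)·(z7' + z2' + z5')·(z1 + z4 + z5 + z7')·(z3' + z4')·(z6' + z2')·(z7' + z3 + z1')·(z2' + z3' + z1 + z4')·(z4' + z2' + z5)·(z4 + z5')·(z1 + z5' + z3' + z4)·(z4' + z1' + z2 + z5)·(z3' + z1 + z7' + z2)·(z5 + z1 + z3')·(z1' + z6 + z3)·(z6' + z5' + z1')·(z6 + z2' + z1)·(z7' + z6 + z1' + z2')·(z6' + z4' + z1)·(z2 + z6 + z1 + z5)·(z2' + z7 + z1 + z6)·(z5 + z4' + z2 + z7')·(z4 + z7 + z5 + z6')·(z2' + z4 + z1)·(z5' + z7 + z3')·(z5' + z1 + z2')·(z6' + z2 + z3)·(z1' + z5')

Case z5 = 0:
Case z7 = 0:
(z2) alone gives z2 = 1.
(z3) alone gives z3 = 1.
(z4') alone gives z4 = 0.
(z1) alone gives z1 = 1.
(z6') alone gives z6 = 0.
All clauses are satisfied.

z1=1, z2=1, z3=1, z4=0, z5=0, z6=0, z7=0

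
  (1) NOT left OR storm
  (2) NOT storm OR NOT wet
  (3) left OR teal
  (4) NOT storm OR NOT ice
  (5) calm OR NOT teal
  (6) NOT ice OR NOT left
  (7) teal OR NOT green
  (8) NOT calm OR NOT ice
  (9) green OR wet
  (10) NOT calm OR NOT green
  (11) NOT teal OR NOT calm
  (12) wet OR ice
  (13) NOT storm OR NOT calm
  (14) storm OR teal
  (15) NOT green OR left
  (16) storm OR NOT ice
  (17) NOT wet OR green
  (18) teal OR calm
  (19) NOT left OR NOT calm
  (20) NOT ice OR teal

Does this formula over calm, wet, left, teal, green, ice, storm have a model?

Try left = false.
From the singleton clause (teal), teal = true.
From the singleton clause (calm), calm = true.
That conflicts with the unit clause (NOT calm).
Undo left and try left = true.
From the singleton clause (storm), storm = true.
From the singleton clause (NOT wet), wet = false.
From the singleton clause (NOT ice), ice = false.
That conflicts with the unit clause (ice).
Either choice for left ends in contradiction.
No assignment satisfies every clause.

No, unsatisfiable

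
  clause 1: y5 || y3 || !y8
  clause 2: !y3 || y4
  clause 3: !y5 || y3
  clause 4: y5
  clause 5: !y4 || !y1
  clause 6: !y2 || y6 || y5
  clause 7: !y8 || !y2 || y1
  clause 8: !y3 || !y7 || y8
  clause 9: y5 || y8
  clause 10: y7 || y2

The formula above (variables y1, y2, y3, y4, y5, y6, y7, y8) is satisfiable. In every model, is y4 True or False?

True

Suppose y4 = false.
Unit clause (!y3) forces y3 = false.
Unit clause (!y5) forces y5 = false.
Now (y5) is unsatisfied and unit — conflict.
So every satisfying assignment has y4 = True.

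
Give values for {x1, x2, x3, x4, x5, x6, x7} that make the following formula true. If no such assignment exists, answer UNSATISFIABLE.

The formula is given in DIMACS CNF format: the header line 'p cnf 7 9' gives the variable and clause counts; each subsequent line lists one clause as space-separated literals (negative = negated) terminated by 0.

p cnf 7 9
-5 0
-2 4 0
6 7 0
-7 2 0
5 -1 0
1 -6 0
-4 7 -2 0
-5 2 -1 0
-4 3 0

x1=False, x2=True, x3=True, x4=True, x5=False, x6=False, x7=True

The clause (¬x5) is unit, so x5 = False.
The clause (¬x1) is unit, so x1 = False.
The clause (¬x6) is unit, so x6 = False.
The clause (x7) is unit, so x7 = True.
The clause (x2) is unit, so x2 = True.
The clause (x4) is unit, so x4 = True.
The clause (x3) is unit, so x3 = True.
All clauses are satisfied.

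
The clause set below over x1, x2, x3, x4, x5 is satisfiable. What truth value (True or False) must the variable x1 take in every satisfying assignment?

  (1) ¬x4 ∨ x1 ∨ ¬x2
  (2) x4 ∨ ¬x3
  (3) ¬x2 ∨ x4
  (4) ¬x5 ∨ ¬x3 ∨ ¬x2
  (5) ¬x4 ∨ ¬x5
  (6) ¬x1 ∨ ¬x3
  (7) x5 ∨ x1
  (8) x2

Suppose x1 = False.
From the singleton clause (x5), x5 = True.
From the singleton clause (¬x4), x4 = False.
From the singleton clause (¬x3), x3 = False.
From the singleton clause (¬x2), x2 = False.
That conflicts with the unit clause (x2).
So every satisfying assignment has x1 = True.

True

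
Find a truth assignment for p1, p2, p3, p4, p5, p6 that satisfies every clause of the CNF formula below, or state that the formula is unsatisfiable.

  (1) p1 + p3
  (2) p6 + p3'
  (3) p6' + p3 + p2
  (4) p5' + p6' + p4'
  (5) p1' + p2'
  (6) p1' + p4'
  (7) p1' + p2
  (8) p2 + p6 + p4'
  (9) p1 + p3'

UNSATISFIABLE

Case p1 = 1:
(p2') alone gives p2 = 0.
Now (p2) is unsatisfied and unit — conflict.
So p1 must be the other value — set p1 = 0.
(p3) alone gives p3 = 1.
Now (p3') is unsatisfied and unit — conflict.
Either choice for p1 ends in contradiction.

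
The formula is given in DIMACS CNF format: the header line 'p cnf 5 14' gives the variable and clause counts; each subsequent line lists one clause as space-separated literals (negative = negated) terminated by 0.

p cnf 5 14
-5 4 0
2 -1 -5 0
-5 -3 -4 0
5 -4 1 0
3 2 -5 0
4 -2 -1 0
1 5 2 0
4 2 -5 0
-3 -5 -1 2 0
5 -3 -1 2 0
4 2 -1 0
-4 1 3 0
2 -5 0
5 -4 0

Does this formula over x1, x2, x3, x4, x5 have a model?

Branch on x5: set x5 = True.
The clause (x4) is unit, so x4 = True.
The clause (¬x3) is unit, so x3 = False.
The clause (x2) is unit, so x2 = True.
The clause (x1) is unit, so x1 = True.
This assignment satisfies each clause.
A satisfying assignment: x1: True,  x2: True,  x3: False,  x4: True,  x5: True.

Yes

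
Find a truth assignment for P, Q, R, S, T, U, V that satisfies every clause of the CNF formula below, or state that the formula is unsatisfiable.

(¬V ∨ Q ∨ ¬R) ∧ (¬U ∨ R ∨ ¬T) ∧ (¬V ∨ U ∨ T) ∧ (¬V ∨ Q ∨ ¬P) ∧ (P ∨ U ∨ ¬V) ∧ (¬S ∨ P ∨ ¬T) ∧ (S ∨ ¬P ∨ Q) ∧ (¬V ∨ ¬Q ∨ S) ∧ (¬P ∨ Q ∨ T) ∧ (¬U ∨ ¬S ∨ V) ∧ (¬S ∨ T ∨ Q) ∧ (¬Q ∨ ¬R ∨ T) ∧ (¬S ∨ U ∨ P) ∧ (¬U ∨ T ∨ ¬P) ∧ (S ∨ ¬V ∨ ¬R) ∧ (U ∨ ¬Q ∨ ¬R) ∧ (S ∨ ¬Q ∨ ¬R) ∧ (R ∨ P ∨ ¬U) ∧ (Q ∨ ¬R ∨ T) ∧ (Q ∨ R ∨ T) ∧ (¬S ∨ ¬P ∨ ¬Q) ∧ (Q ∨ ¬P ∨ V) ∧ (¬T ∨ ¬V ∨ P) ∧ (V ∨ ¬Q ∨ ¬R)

P=True; Q=True; R=False; S=False; T=False; U=False; V=False

Try V = False.
Try U = False.
Try S = False.
Try P = True.
From the singleton clause (Q), Q = True.
From the singleton clause (¬R), R = False.
No clause remains; T is free.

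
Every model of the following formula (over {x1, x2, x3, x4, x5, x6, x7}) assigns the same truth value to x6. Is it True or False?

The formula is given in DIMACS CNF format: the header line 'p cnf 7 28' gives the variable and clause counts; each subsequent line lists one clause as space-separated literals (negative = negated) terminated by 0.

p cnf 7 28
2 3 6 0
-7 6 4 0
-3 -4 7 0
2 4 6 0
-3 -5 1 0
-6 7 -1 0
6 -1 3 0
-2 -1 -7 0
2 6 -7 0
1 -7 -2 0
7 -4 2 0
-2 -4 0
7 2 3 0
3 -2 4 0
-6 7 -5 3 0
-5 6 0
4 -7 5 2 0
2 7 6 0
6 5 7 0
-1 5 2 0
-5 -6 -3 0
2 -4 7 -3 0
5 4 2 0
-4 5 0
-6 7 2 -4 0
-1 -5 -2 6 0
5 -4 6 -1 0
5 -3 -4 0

True

Suppose x6 = False.
From the singleton clause (¬x5), x5 = False.
From the singleton clause (x7), x7 = True.
From the singleton clause (x4), x4 = True.
That conflicts with the unit clause (¬x4).
So every satisfying assignment has x6 = True.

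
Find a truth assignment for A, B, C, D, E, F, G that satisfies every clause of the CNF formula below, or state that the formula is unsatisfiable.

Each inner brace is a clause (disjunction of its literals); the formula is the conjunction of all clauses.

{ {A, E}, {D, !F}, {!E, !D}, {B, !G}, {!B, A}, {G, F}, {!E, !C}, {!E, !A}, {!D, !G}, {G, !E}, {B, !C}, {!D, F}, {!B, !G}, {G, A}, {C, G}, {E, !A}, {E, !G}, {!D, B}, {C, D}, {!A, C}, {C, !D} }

UNSATISFIABLE

Try A = true.
(!E) alone gives E = false.
That conflicts with the unit clause (E).
Undo A and try A = false.
(E) alone gives E = true.
(!D) alone gives D = false.
(!F) alone gives F = false.
(!B) alone gives B = false.
(!G) alone gives G = false.
That conflicts with the unit clause (G).
Either choice for A ends in contradiction.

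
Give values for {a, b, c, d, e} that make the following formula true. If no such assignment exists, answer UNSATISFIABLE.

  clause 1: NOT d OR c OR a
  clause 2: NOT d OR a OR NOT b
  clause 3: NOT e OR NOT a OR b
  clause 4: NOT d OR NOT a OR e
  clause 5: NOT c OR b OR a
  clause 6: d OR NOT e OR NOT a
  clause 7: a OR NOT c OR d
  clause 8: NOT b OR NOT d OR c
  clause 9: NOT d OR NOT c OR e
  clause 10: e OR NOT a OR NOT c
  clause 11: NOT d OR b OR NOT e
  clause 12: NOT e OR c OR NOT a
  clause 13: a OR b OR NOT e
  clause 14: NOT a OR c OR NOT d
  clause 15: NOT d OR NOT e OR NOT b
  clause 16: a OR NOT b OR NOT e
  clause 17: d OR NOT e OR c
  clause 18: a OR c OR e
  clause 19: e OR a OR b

Try d = false.
Try e = false.
Try a = true.
The clause (NOT c) is unit, so c = false.
Every clause is now satisfied; b is unconstrained.

a=true,  b=true,  c=false,  d=false,  e=false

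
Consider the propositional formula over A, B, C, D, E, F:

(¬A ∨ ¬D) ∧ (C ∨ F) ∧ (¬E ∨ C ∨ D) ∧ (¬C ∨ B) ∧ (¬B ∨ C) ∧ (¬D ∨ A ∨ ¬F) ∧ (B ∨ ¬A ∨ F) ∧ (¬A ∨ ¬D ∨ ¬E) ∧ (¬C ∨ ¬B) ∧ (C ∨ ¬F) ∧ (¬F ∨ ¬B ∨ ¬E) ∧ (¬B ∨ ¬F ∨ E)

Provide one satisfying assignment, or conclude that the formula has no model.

UNSATISFIABLE

Suppose A = False.
Suppose C = True.
The clause (B) is unit, so B = True.
That conflicts with the unit clause (¬B).
That branch fails; take C = False instead.
The clause (F) is unit, so F = True.
That conflicts with the unit clause (¬F).
Both values of C lead to a conflict.
That branch fails; take A = True instead.
The clause (¬D) is unit, so D = False.
Suppose C = True.
The clause (B) is unit, so B = True.
That conflicts with the unit clause (¬B).
That branch fails; take C = False instead.
The clause (F) is unit, so F = True.
That conflicts with the unit clause (¬F).
Both values of C lead to a conflict.
Both values of A lead to a conflict.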